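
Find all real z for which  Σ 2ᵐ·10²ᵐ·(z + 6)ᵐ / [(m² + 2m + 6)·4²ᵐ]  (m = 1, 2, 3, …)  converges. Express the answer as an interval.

[-152/25, -148/25]

Ratio test: |a_{m+1}/a_m| = [(m² + 2m + 6)/((m+1)² + 2(m+1) + 6)] · 2·100/16 → 25/2 as m → ∞.
Thus R = 1/(25/2) = 2/25.
When z = -148/25, absolute convergence follows by limit comparison with Σ 1/m².
Check z = -152/25: absolute convergence follows by limit comparison with Σ 1/m².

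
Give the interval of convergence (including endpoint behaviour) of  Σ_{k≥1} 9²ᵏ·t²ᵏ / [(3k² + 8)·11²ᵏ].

[-11/9, 11/9]

The ratio of consecutive coefficients is [(3k² + 8)/(3(k+1)² + 8)] · 81/121 → 81/121.
Writing y = t², the series in y has radius 121/81, so |t| < √(121/81) = 11/9 and R = 11/9.
When t = 11/9, the terms are on the order of 1/k², so the series converges absolutely by comparison with the p-series (p = 2 > 1).
When t = -11/9, the terms are on the order of 1/k², so the series converges absolutely by comparison with the p-series (p = 2 > 1).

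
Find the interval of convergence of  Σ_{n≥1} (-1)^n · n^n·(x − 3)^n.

{3}

By the Cauchy root test, |a_n|^(1/n) = n → ∞.
The root grows without bound, so R = 0 (convergence only at x = 3).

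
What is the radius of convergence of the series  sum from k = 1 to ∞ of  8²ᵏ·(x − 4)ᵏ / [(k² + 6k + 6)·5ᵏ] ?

Apply the ratio test: |a_{k+1}| / |a_k| = [(k² + 6k + 6)/((k+1)² + 6(k+1) + 6)] · 64/5, which tends to 64/5 as k → ∞.
Hence the series converges for |x − 4| < 1/(64/5) = 5/64, so the radius of convergence is 5/64.

R = 5/64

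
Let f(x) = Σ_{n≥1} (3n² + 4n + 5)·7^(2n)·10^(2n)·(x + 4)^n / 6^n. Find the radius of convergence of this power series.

R = 3/2450

By the ratio test, |a_{n+1}/a_n| = [(3(n+1)² + 4(n+1) + 5)/(3n² + 4n + 5)] · 49·100/6 → 2450/3.
The series converges when 2450/3 · |x + 4| < 1, giving R = 3/2450.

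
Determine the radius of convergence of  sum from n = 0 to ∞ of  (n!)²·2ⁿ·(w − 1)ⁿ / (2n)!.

R = 2

By the ratio test, |a_{n+1}/a_n| = (n+1)²/[(2n+1)·(2n+2)] · 2 → 1/2.
Hence the series converges for |w − 1| < 1/(1/2) = 2, so the radius of convergence is 2.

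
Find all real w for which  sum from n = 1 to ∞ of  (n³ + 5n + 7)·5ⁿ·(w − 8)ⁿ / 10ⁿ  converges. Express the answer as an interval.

(6, 10)

By the ratio test, |a_{n+1}/a_n| = [((n+1)³ + 5(n+1) + 7)/(n³ + 5n + 7)] · 5/10 → 1/2.
Thus R = 1/(1/2) = 2.
When w = 10, the n-th term does not approach 0; divergence by the term test.
Endpoint w = 6: the terms do not tend to 0, so the series diverges.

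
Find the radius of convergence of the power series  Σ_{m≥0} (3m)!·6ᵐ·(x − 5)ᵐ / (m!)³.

R = 1/162

By the ratio test, |a_{m+1}/a_m| = (3m+1)·(3m+2)·(3m+3)/(m+1)³ · 6 → 162.
The series converges when 162 · |x − 5| < 1, giving R = 1/162.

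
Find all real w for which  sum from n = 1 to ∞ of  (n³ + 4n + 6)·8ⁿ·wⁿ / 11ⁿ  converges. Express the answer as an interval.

(-11/8, 11/8)

Ratio test: |a_{n+1}/a_n| = [((n+1)³ + 4(n+1) + 6)/(n³ + 4n + 6)] · 8/11 → 8/11 as n → ∞.
Thus R = 1/(8/11) = 11/8.
Endpoint w = 11/8: the terms have absolute value of order n³, which does not tend to 0, so the series diverges by the divergence test.
At w = -11/8: the terms have absolute value of order n³, which does not tend to 0, so the series diverges by the divergence test.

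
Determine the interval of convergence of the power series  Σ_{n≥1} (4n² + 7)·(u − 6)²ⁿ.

Apply the ratio test: |a_{n+1}| / |a_n| = (4(n+1)² + 7)/(4n² + 7), which tends to 1 as n → ∞.
Since the exponent of (u − 6) increases by 2 each term, convergence requires |u − 6|² < 1, hence R = 1.
When u = 7, the terms have absolute value of order n², which does not tend to 0, so the series diverges by the divergence test.
At u = 5: the terms do not tend to 0, so the series diverges.

(5, 7)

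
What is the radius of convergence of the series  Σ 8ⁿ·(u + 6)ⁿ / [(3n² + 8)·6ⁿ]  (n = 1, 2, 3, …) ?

R = 3/4

The ratio of consecutive coefficients is [(3n² + 8)/(3(n+1)² + 8)] · 8/6 → 4/3.
Thus R = 1/(4/3) = 3/4.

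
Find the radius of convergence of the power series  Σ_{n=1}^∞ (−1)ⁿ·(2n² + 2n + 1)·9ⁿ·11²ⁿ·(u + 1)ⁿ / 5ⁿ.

R = 5/1089

By the ratio test, |a_{n+1}/a_n| = [(2(n+1)² + 2(n+1) + 1)/(2n² + 2n + 1)] · 9·121/5 → 1089/5.
Convergence for |u + 1| · 1089/5 < 1, i.e. |u + 1| < 5/1089. So R = 5/1089.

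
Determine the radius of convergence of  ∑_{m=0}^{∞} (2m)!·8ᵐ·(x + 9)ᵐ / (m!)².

R = 1/32

Apply the ratio test: |a_{m+1}| / |a_m| = (2m+1)·(2m+2)/(m+1)² · 8, which tends to 32 as m → ∞.
Hence the series converges for |x + 9| < 1/(32) = 1/32, so the radius of convergence is 1/32.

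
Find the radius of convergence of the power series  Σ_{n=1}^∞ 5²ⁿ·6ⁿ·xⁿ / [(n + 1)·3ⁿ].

R = 1/50

Ratio test: |a_{n+1}/a_n| = [(n + 1)/((n+1) + 1)] · 25·6/3 → 50 as n → ∞.
Thus R = 1/(50) = 1/50.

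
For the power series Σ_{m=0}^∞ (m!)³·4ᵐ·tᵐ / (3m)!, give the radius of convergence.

Apply the ratio test: |a_{m+1}| / |a_m| = (m+1)³/[(3m+1)·(3m+2)·(3m+3)] · 4, which tends to 4/27 as m → ∞.
Hence the series converges for |t| < 1/(4/27) = 27/4, so the radius of convergence is 27/4.

R = 27/4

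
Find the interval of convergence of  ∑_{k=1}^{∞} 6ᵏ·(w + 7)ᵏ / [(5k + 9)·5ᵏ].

[-47/6, -37/6)

The ratio of consecutive coefficients is [(5k + 9)/(5(k+1) + 9)] · 6/5 → 6/5.
Hence the series converges for |w + 7| < 1/(6/5) = 5/6, so the radius of convergence is 5/6.
When w = -37/6, comparison with the harmonic series Σ 1/k shows the series diverges.
When w = -47/6, an alternating series whose terms decrease to 0 in absolute value, so it converges by the Leibniz criterion.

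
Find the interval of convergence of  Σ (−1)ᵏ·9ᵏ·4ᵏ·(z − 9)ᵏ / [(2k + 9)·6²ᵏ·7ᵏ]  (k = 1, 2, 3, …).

(2, 16]

Ratio test: |a_{k+1}/a_k| = [(2k + 9)/(2(k+1) + 9)] · 9·4/(36·7) → 1/7 as k → ∞.
Thus R = 1/(1/7) = 7.
Endpoint z = 16: the terms alternate in sign and decrease monotonically to 0 in absolute value (size ~ c/k), so the alternating series test gives convergence.
When z = 2, the terms are asymptotic to a nonzero constant times 1/k, so the series diverges by limit comparison with Σ 1/k.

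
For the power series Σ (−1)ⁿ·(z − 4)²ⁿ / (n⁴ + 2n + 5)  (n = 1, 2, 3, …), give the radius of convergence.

R = 1

Ratio test: |a_{n+1}/a_n| = (n⁴ + 2n + 5)/((n+1)⁴ + 2(n+1) + 5) → 1 as n → ∞.
Successive powers of (z − 4) differ by 2, so the series converges when |z − 4|² · 1 < 1, i.e. |z − 4| < √(1) = 1. So R = 1.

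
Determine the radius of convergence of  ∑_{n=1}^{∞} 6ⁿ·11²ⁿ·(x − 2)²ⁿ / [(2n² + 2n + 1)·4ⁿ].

R = √6/33

Ratio test: |a_{n+1}/a_n| = [(2n² + 2n + 1)/(2(n+1)² + 2(n+1) + 1)] · 6·121/4 → 363/2 as n → ∞.
Successive powers of (x − 2) differ by 2, so the series converges when |x − 2|² · 363/2 < 1, i.e. |x − 2| < √(2/363). So R = √6/33.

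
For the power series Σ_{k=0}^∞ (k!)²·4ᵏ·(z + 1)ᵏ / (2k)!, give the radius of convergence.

The ratio of consecutive coefficients is (k+1)²/[(2k+1)·(2k+2)] · 4 → 1.
Convergence for |z + 1| < 1, so R = 1.

R = 1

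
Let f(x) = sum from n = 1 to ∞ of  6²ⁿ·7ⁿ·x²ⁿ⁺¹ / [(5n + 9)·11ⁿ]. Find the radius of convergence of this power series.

Apply the ratio test: |a_{n+1}| / |a_n| = [(5n + 9)/(5(n+1) + 9)] · 36·7/11, which tends to 252/11 as n → ∞.
Successive powers of x differ by 2, so the series converges when |x|² · 252/11 < 1, i.e. |x| < √(11/252). So R = √77/42.

R = √77/42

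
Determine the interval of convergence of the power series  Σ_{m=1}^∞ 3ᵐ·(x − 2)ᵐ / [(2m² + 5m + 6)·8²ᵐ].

Apply the ratio test: |a_{m+1}| / |a_m| = [(2m² + 5m + 6)/(2(m+1)² + 5(m+1) + 6)] · 3/64, which tends to 3/64 as m → ∞.
Hence the series converges for |x − 2| < 1/(3/64) = 64/3, so the radius of convergence is 64/3.
Check x = 70/3: the series is dominated by a constant times Σ 1/m², which converges (p = 2 > 1).
Endpoint x = -58/3: the series is dominated by a constant times Σ 1/m², which converges (p = 2 > 1).

[-58/3, 70/3]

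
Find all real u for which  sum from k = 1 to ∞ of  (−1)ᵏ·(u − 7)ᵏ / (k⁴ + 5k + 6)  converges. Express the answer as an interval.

By the ratio test, |a_{k+1}/a_k| = (k⁴ + 5k + 6)/((k+1)⁴ + 5(k+1) + 6) → 1.
So the series converges when |u − 7| < 1 and diverges when |u − 7| > 1; R = 1.
Check u = 8: the terms are on the order of 1/k⁴, so the series converges absolutely by comparison with the p-series (p = 4 > 1).
When u = 6, the series is dominated by a constant times Σ 1/k⁴, which converges (p = 4 > 1).

[6, 8]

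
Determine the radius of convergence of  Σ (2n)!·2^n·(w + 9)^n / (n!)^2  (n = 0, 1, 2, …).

R = 1/8

Apply the ratio test: |a_{n+1}| / |a_n| = (2n+1)·(2n+2)/(n+1)² · 2, which tends to 8 as n → ∞.
Hence the series converges for |w + 9| < 1/(8) = 1/8, so the radius of convergence is 1/8.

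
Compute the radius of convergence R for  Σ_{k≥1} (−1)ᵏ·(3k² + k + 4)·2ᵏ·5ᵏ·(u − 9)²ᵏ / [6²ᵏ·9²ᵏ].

R = 27√10/5

Ratio test: |a_{k+1}/a_k| = [(3(k+1)² + (k+1) + 4)/(3k² + k + 4)] · 2·5/(36·81) → 5/1458 as k → ∞.
Writing y = (u − 9)², the series in y has radius 1458/5, so |u − 9| < √(1458/5) and R = 27√10/5.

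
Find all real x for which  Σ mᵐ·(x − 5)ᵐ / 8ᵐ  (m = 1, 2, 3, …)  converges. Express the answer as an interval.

{5}

Root test: |a_m|^(1/m) = m/8 → ∞.
The root grows without bound, so R = 0 (convergence only at x = 5).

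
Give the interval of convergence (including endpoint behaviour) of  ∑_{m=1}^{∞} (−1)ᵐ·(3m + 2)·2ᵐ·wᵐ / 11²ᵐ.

(-121/2, 121/2)

Ratio test: |a_{m+1}/a_m| = [(3(m+1) + 2)/(3m + 2)] · 2/121 → 2/121 as m → ∞.
The series converges when 2/121 · |w| < 1, giving R = 121/2.
Check w = 121/2: the terms have absolute value of order m, which does not tend to 0, so the series diverges by the divergence test.
When w = -121/2, the terms have absolute value of order m, which does not tend to 0, so the series diverges by the divergence test.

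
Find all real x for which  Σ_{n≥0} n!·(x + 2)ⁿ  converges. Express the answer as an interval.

The ratio of consecutive coefficients is (n+1) → ∞.
Since the ratio → ∞, the series diverges for every x ≠ -2, and R = 0.

{-2}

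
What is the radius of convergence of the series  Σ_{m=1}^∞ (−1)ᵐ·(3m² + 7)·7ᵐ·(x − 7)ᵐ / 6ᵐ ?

R = 6/7

By the ratio test, |a_{m+1}/a_m| = [(3(m+1)² + 7)/(3m² + 7)] · 7/6 → 7/6.
Hence the series converges for |x − 7| < 1/(7/6) = 6/7, so the radius of convergence is 6/7.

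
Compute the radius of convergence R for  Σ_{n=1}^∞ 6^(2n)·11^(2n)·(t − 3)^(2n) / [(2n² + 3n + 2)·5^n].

Ratio test: |a_{n+1}/a_n| = [(2n² + 3n + 2)/(2(n+1)² + 3(n+1) + 2)] · 36·121/5 → 4356/5 as n → ∞.
Since the exponent of (t − 3) increases by 2 each term, convergence requires |t − 3|² < 5/4356, hence R = √5/66.

R = √5/66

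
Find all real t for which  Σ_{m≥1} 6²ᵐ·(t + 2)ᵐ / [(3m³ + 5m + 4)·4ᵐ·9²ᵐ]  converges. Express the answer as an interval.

Ratio test: |a_{m+1}/a_m| = [(3m³ + 5m + 4)/(3(m+1)³ + 5(m+1) + 4)] · 36/(4·81) → 1/9 as m → ∞.
Convergence for |t + 2| · 1/9 < 1, i.e. |t + 2| < 9. So R = 9.
Endpoint t = 7: absolute convergence follows by limit comparison with Σ 1/m³.
At t = -11: the series is dominated by a constant times Σ 1/m³, which converges (p = 3 > 1).

[-11, 7]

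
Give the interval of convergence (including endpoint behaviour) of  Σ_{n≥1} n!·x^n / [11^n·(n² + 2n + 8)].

{0}

Apply the ratio test: |a_{n+1}| / |a_n| = (n+1) · 1/11 · (n² + 2n + 8)/((n+1)² + 2(n+1) + 8), which tends to ∞ as n → ∞.
The ratio grows without bound, so the series diverges whenever x ≠ 0; it converges only at x = 0. R = 0.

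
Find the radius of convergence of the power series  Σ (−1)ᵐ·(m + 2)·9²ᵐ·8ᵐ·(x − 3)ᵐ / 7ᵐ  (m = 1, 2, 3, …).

R = 7/648

Apply the ratio test: |a_{m+1}| / |a_m| = [((m+1) + 2)/(m + 2)] · 81·8/7, which tends to 648/7 as m → ∞.
The series converges when 648/7 · |x − 3| < 1, giving R = 7/648.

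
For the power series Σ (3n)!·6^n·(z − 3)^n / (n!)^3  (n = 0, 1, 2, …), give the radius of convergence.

R = 1/162

The ratio of consecutive coefficients is (3n+1)·(3n+2)·(3n+3)/(n+1)³ · 6 → 162.
Thus R = 1/(162) = 1/162.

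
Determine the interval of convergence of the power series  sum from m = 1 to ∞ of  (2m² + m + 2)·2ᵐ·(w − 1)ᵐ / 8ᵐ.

(-3, 5)

Apply the ratio test: |a_{m+1}| / |a_m| = [(2(m+1)² + (m+1) + 2)/(2m² + m + 2)] · 2/8, which tends to 1/4 as m → ∞.
Thus R = 1/(1/4) = 4.
Check w = 5: the terms do not tend to 0, so the series diverges.
At w = -3: the terms have absolute value of order m², which does not tend to 0, so the series diverges by the divergence test.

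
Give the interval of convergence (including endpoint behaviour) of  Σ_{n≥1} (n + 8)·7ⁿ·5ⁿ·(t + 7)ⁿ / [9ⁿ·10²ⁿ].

(-229/7, 131/7)

Ratio test: |a_{n+1}/a_n| = [((n+1) + 8)/(n + 8)] · 7·5/(9·100) → 7/180 as n → ∞.
The series converges when 7/180 · |t + 7| < 1, giving R = 180/7.
Endpoint t = 131/7: the terms do not tend to 0, so the series diverges.
Endpoint t = -229/7: the n-th term does not approach 0; divergence by the term test.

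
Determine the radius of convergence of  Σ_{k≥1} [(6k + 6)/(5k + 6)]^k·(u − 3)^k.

R = 5/6

By the Cauchy root test, |a_k|^(1/k) = (6k + 6)/(5k + 6) → 6/5.
Convergence for |u − 3| · 6/5 < 1, i.e. |u − 3| < 5/6. So R = 5/6.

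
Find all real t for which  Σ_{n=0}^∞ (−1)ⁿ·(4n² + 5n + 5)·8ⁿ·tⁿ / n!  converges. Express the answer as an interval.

The ratio of consecutive coefficients is (4(n+1)² + 5(n+1) + 5)/(4n² + 5n + 5) · 8 · 1/(n+1) → 0.
Since the limit is 0 < 1 for every t, the series converges on all of ℝ and R = ∞.

(−∞, ∞)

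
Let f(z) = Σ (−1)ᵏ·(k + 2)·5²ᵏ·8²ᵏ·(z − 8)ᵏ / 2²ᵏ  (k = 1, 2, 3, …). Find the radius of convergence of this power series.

R = 1/400

The ratio of consecutive coefficients is [((k+1) + 2)/(k + 2)] · 25·64/4 → 400.
Hence the series converges for |z − 8| < 1/(400) = 1/400, so the radius of convergence is 1/400.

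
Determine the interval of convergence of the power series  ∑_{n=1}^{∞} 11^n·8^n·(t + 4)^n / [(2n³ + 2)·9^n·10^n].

Ratio test: |a_{n+1}/a_n| = [(2n³ + 2)/(2(n+1)³ + 2)] · 11·8/(9·10) → 44/45 as n → ∞.
The series converges when 44/45 · |t + 4| < 1, giving R = 45/44.
Endpoint t = -131/44: the series is dominated by a constant times Σ 1/n³, which converges (p = 3 > 1).
Check t = -221/44: the series is dominated by a constant times Σ 1/n³, which converges (p = 3 > 1).

[-221/44, -131/44]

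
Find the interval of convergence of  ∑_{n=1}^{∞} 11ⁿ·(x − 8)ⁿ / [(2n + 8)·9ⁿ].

The ratio of consecutive coefficients is [(2n + 8)/(2(n+1) + 8)] · 11/9 → 11/9.
Hence the series converges for |x − 8| < 1/(11/9) = 9/11, so the radius of convergence is 9/11.
When x = 97/11, the terms behave like c/n; limit comparison with the harmonic series gives divergence.
When x = 79/11, an alternating series whose terms decrease to 0 in absolute value, so it converges by the Leibniz criterion.

[79/11, 97/11)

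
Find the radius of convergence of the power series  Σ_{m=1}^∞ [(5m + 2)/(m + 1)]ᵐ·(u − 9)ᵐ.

R = 1/5

By the Cauchy root test, |a_m|^(1/m) = (5m + 2)/(m + 1) → 5.
Hence the series converges for |u − 9| < 1/(5) = 1/5, so the radius of convergence is 1/5.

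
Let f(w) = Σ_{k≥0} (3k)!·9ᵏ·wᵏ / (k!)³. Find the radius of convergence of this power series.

Apply the ratio test: |a_{k+1}| / |a_k| = (3k+1)·(3k+2)·(3k+3)/(k+1)³ · 9, which tends to 243 as k → ∞.
The series converges when 243 · |w| < 1, giving R = 1/243.

R = 1/243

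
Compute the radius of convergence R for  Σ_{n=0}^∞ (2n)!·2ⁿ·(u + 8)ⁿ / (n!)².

R = 1/8

Apply the ratio test: |a_{n+1}| / |a_n| = (2n+1)·(2n+2)/(n+1)² · 2, which tends to 8 as n → ∞.
Hence the series converges for |u + 8| < 1/(8) = 1/8, so the radius of convergence is 1/8.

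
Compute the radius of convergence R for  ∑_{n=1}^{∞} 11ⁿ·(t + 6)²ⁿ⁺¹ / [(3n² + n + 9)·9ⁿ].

By the ratio test, |a_{n+1}/a_n| = [(3n² + n + 9)/(3(n+1)² + (n+1) + 9)] · 11/9 → 11/9.
Since the exponent of (t + 6) increases by 2 each term, convergence requires |t + 6|² < 9/11, hence R = 3√11/11.

R = 3√11/11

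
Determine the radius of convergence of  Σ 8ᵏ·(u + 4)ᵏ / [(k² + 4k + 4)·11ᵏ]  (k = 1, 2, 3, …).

The ratio of consecutive coefficients is [(k² + 4k + 4)/((k+1)² + 4(k+1) + 4)] · 8/11 → 8/11.
The series converges when 8/11 · |u + 4| < 1, giving R = 11/8.

R = 11/8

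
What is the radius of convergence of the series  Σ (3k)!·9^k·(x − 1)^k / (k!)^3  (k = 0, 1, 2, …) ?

Apply the ratio test: |a_{k+1}| / |a_k| = (3k+1)·(3k+2)·(3k+3)/(k+1)³ · 9, which tends to 243 as k → ∞.
Convergence for |x − 1| · 243 < 1, i.e. |x − 1| < 1/243. So R = 1/243.

R = 1/243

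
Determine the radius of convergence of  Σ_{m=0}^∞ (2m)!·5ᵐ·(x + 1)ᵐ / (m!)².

R = 1/20

The ratio of consecutive coefficients is (2m+1)·(2m+2)/(m+1)² · 5 → 20.
Hence the series converges for |x + 1| < 1/(20) = 1/20, so the radius of convergence is 1/20.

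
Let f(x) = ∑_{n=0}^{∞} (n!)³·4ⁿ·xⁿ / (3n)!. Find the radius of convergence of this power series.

By the ratio test, |a_{n+1}/a_n| = (n+1)³/[(3n+1)·(3n+2)·(3n+3)] · 4 → 4/27.
Thus R = 1/(4/27) = 27/4.

R = 27/4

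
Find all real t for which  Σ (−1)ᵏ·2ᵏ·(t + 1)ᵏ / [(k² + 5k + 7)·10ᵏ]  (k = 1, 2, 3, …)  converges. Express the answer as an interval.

[-6, 4]

Apply the ratio test: |a_{k+1}| / |a_k| = [(k² + 5k + 7)/((k+1)² + 5(k+1) + 7)] · 2/10, which tends to 1/5 as k → ∞.
Hence the series converges for |t + 1| < 1/(1/5) = 5, so the radius of convergence is 5.
Endpoint t = 4: absolute convergence follows by limit comparison with Σ 1/k².
At t = -6: the series is dominated by a constant times Σ 1/k², which converges (p = 2 > 1).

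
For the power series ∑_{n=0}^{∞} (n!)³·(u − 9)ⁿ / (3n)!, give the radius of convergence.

R = 27

By the ratio test, |a_{n+1}/a_n| = (n+1)³/[(3n+1)·(3n+2)·(3n+3)] → 1/27.
Thus R = 1/(1/27) = 27.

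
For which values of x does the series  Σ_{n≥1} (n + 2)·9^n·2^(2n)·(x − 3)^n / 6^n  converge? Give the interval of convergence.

Apply the ratio test: |a_{n+1}| / |a_n| = [((n+1) + 2)/(n + 2)] · 9·4/6, which tends to 6 as n → ∞.
The series converges when 6 · |x − 3| < 1, giving R = 1/6.
When x = 19/6, the terms have absolute value of order n, which does not tend to 0, so the series diverges by the divergence test.
At x = 17/6: the terms do not tend to 0, so the series diverges.

(17/6, 19/6)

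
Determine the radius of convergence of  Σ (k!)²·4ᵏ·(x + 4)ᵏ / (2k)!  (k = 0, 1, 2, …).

The ratio of consecutive coefficients is (k+1)²/[(2k+1)·(2k+2)] · 4 → 1.
Hence R = 1.

R = 1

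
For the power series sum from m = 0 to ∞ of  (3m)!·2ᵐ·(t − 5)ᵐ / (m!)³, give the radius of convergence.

Apply the ratio test: |a_{m+1}| / |a_m| = (3m+1)·(3m+2)·(3m+3)/(m+1)³ · 2, which tends to 54 as m → ∞.
The series converges when 54 · |t − 5| < 1, giving R = 1/54.

R = 1/54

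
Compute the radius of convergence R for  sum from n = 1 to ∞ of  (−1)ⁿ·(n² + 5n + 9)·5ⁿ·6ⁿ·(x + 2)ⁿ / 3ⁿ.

The ratio of consecutive coefficients is [((n+1)² + 5(n+1) + 9)/(n² + 5n + 9)] · 5·6/3 → 10.
Hence the series converges for |x + 2| < 1/(10) = 1/10, so the radius of convergence is 1/10.

R = 1/10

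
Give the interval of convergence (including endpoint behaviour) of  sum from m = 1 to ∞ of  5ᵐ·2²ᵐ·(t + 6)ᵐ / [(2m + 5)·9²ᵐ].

Apply the ratio test: |a_{m+1}| / |a_m| = [(2m + 5)/(2(m+1) + 5)] · 5·4/81, which tends to 20/81 as m → ∞.
The series converges when 20/81 · |t + 6| < 1, giving R = 81/20.
At t = -39/20: the terms are asymptotic to a nonzero constant times 1/m, so the series diverges by limit comparison with Σ 1/m.
Check t = -201/20: convergence follows from the alternating series test (terms decrease monotonically to 0).

[-201/20, -39/20)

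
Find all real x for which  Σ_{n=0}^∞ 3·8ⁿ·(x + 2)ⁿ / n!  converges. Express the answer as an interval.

Ratio test: |a_{n+1}/a_n| = 3/3 · 8 · 1/(n+1) → 0 as n → ∞.
The ratio tends to 0 regardless of x, hence R = ∞.

(−∞, ∞)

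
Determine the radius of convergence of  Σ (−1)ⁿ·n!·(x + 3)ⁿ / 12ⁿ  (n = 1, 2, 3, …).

The ratio of consecutive coefficients is (n+1) · 1/12 → ∞.
The terms grow without bound for any (x + 3) ≠ 0, so R = 0 (convergence only at x = -3).

R = 0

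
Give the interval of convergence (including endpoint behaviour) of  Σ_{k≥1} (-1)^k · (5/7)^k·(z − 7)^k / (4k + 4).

By the ratio test, |a_{k+1}/a_k| = [(4k + 4)/(4(k+1) + 4)] · 5/7 → 5/7.
Convergence for |z − 7| · 5/7 < 1, i.e. |z − 7| < 7/5. So R = 7/5.
At z = 42/5: an alternating series whose terms decrease to 0 in absolute value, so it converges by the Leibniz criterion.
When z = 28/5, comparison with the harmonic series Σ 1/k shows the series diverges.

(28/5, 42/5]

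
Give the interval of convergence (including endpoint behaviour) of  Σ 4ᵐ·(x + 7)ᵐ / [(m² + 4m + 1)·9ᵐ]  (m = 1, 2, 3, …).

The ratio of consecutive coefficients is [(m² + 4m + 1)/((m+1)² + 4(m+1) + 1)] · 4/9 → 4/9.
Thus R = 1/(4/9) = 9/4.
At x = -19/4: the series is dominated by a constant times Σ 1/m², which converges (p = 2 > 1).
Endpoint x = -37/4: the series is dominated by a constant times Σ 1/m², which converges (p = 2 > 1).

[-37/4, -19/4]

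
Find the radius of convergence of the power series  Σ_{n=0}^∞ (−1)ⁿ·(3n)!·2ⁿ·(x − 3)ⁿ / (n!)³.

Ratio test: |a_{n+1}/a_n| = (3n+1)·(3n+2)·(3n+3)/(n+1)³ · 2 → 54 as n → ∞.
Thus R = 1/(54) = 1/54.

R = 1/54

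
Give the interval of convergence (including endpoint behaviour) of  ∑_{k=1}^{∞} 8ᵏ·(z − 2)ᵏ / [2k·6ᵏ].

Apply the ratio test: |a_{k+1}| / |a_k| = [2k/2(k+1)] · 8/6, which tends to 4/3 as k → ∞.
Thus R = 1/(4/3) = 3/4.
Endpoint z = 11/4: comparison with the harmonic series Σ 1/k shows the series diverges.
Check z = 5/4: the terms alternate in sign and decrease monotonically to 0 in absolute value (size ~ c/k), so the alternating series test gives convergence.

[5/4, 11/4)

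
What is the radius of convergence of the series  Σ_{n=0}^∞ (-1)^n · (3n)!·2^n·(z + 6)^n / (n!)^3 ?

Ratio test: |a_{n+1}/a_n| = (3n+1)·(3n+2)·(3n+3)/(n+1)³ · 2 → 54 as n → ∞.
Thus R = 1/(54) = 1/54.

R = 1/54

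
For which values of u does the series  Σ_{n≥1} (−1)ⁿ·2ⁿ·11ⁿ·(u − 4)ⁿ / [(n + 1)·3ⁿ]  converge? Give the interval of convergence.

The ratio of consecutive coefficients is [(n + 1)/((n+1) + 1)] · 2·11/3 → 22/3.
Hence the series converges for |u − 4| < 1/(22/3) = 3/22, so the radius of convergence is 3/22.
Check u = 91/22: convergence follows from the alternating series test (terms decrease monotonically to 0).
Endpoint u = 85/22: the terms behave like c/n; limit comparison with the harmonic series gives divergence.

(85/22, 91/22]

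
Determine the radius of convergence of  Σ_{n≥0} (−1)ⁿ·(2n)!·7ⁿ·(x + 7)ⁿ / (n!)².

Ratio test: |a_{n+1}/a_n| = (2n+1)·(2n+2)/(n+1)² · 7 → 28 as n → ∞.
Thus R = 1/(28) = 1/28.

R = 1/28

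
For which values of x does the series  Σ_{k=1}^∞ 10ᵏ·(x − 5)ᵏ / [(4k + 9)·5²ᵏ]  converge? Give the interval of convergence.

[5/2, 15/2)

Apply the ratio test: |a_{k+1}| / |a_k| = [(4k + 9)/(4(k+1) + 9)] · 10/25, which tends to 2/5 as k → ∞.
Hence the series converges for |x − 5| < 1/(2/5) = 5/2, so the radius of convergence is 5/2.
At x = 15/2: comparison with the harmonic series Σ 1/k shows the series diverges.
When x = 5/2, convergence follows from the alternating series test (terms decrease monotonically to 0).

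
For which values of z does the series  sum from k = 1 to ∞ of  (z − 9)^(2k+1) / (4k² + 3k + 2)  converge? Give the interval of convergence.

[8, 10]

Apply the ratio test: |a_{k+1}| / |a_k| = (4k² + 3k + 2)/(4(k+1)² + 3(k+1) + 2), which tends to 1 as k → ∞.
Since the exponent of (z − 9) increases by 2 each term, convergence requires |z − 9|² < 1, hence R = 1.
When z = 10, absolute convergence follows by limit comparison with Σ 1/k².
Check z = 8: the terms are on the order of 1/k², so the series converges absolutely by comparison with the p-series (p = 2 > 1).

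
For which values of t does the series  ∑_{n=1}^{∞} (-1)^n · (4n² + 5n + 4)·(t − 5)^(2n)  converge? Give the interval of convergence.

(4, 6)

By the ratio test, |a_{n+1}/a_n| = (4(n+1)² + 5(n+1) + 4)/(4n² + 5n + 4) → 1.
Writing y = (t − 5)², the series in y has radius 1, so |t − 5| < √(1) = 1 and R = 1.
Check t = 6: the n-th term does not approach 0; divergence by the term test.
Endpoint t = 4: the n-th term does not approach 0; divergence by the term test.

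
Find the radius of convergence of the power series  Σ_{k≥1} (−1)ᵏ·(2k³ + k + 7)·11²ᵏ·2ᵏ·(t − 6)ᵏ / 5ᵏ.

Ratio test: |a_{k+1}/a_k| = [(2(k+1)³ + (k+1) + 7)/(2k³ + k + 7)] · 121·2/5 → 242/5 as k → ∞.
Convergence for |t − 6| · 242/5 < 1, i.e. |t − 6| < 5/242. So R = 5/242.

R = 5/242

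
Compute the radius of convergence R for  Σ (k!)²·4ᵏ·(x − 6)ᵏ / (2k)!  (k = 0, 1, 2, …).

Ratio test: |a_{k+1}/a_k| = (k+1)²/[(2k+1)·(2k+2)] · 4 → 1 as k → ∞.
Hence R = 1.

R = 1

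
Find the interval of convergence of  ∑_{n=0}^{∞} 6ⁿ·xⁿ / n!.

Ratio test: |a_{n+1}/a_n| = 6 · 1/(n+1) → 0 as n → ∞.
Since the limit is 0 < 1 for every x, the series converges on all of ℝ and R = ∞.

(−∞, ∞)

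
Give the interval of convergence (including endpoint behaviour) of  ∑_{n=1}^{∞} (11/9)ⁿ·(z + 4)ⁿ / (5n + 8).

Ratio test: |a_{n+1}/a_n| = [(5n + 8)/(5(n+1) + 8)] · 11/9 → 11/9 as n → ∞.
The series converges when 11/9 · |z + 4| < 1, giving R = 9/11.
Endpoint z = -35/11: the terms behave like c/n; limit comparison with the harmonic series gives divergence.
Check z = -53/11: convergence follows from the alternating series test (terms decrease monotonically to 0).

[-53/11, -35/11)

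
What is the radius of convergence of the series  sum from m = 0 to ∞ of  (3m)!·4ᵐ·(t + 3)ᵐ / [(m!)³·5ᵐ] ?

Apply the ratio test: |a_{m+1}| / |a_m| = (3m+1)·(3m+2)·(3m+3)/(m+1)³ · 4/5, which tends to 108/5 as m → ∞.
Hence the series converges for |t + 3| < 1/(108/5) = 5/108, so the radius of convergence is 5/108.

R = 5/108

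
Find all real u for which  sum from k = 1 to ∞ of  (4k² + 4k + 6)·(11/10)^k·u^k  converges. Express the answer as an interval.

Ratio test: |a_{k+1}/a_k| = [(4(k+1)² + 4(k+1) + 6)/(4k² + 4k + 6)] · 11/10 → 11/10 as k → ∞.
Convergence for |u| · 11/10 < 1, i.e. |u| < 10/11. So R = 10/11.
Check u = 10/11: the terms have absolute value of order k², which does not tend to 0, so the series diverges by the divergence test.
Endpoint u = -10/11: the terms have absolute value of order k², which does not tend to 0, so the series diverges by the divergence test.

(-10/11, 10/11)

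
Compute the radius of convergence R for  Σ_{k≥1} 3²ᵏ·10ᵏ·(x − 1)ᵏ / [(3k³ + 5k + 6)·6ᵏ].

Ratio test: |a_{k+1}/a_k| = [(3k³ + 5k + 6)/(3(k+1)³ + 5(k+1) + 6)] · 9·10/6 → 15 as k → ∞.
Thus R = 1/(15) = 1/15.

R = 1/15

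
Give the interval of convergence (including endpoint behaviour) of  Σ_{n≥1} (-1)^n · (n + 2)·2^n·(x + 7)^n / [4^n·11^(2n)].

(-249, 235)

Ratio test: |a_{n+1}/a_n| = [((n+1) + 2)/(n + 2)] · 2/(4·121) → 1/242 as n → ∞.
Convergence for |x + 7| · 1/242 < 1, i.e. |x + 7| < 242. So R = 242.
When x = 235, the terms do not tend to 0, so the series diverges.
When x = -249, the terms have absolute value of order n, which does not tend to 0, so the series diverges by the divergence test.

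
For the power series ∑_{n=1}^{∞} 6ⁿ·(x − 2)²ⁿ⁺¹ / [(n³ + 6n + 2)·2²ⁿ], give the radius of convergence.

R = √6/3

By the ratio test, |a_{n+1}/a_n| = [(n³ + 6n + 2)/((n+1)³ + 6(n+1) + 2)] · 6/4 → 3/2.
Writing y = (x − 2)², the series in y has radius 2/3, so |x − 2| < √(2/3) and R = √6/3.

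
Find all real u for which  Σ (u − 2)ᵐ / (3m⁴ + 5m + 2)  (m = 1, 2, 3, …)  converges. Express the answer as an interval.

[1, 3]

Ratio test: |a_{m+1}/a_m| = (3m⁴ + 5m + 2)/(3(m+1)⁴ + 5(m+1) + 2) → 1 as m → ∞.
So the series converges when |u − 2| < 1 and diverges when |u − 2| > 1; R = 1.
At u = 3: the series is dominated by a constant times Σ 1/m⁴, which converges (p = 4 > 1).
Check u = 1: the series is dominated by a constant times Σ 1/m⁴, which converges (p = 4 > 1).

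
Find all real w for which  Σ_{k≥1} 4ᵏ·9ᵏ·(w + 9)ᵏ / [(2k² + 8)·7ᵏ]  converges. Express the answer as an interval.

[-331/36, -317/36]

By the ratio test, |a_{k+1}/a_k| = [(2k² + 8)/(2(k+1)² + 8)] · 4·9/7 → 36/7.
The series converges when 36/7 · |w + 9| < 1, giving R = 7/36.
Endpoint w = -317/36: the terms are on the order of 1/k², so the series converges absolutely by comparison with the p-series (p = 2 > 1).
At w = -331/36: absolute convergence follows by limit comparison with Σ 1/k².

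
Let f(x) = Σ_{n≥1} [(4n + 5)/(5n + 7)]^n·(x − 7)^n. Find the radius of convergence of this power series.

By the Cauchy root test, |a_n|^(1/n) = (4n + 5)/(5n + 7) → 4/5.
The series converges when 4/5 · |x − 7| < 1, giving R = 5/4.

R = 5/4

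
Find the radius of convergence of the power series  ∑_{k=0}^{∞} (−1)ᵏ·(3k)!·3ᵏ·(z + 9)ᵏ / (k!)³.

Ratio test: |a_{k+1}/a_k| = (3k+1)·(3k+2)·(3k+3)/(k+1)³ · 3 → 81 as k → ∞.
Convergence for |z + 9| · 81 < 1, i.e. |z + 9| < 1/81. So R = 1/81.

R = 1/81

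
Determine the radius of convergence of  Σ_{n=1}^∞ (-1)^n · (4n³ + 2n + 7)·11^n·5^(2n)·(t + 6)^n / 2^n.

R = 2/275

The ratio of consecutive coefficients is [(4(n+1)³ + 2(n+1) + 7)/(4n³ + 2n + 7)] · 11·25/2 → 275/2.
Thus R = 1/(275/2) = 2/275.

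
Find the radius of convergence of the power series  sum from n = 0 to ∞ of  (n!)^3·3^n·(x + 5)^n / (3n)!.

R = 9

The ratio of consecutive coefficients is (n+1)³/[(3n+1)·(3n+2)·(3n+3)] · 3 → 1/9.
Thus R = 1/(1/9) = 9.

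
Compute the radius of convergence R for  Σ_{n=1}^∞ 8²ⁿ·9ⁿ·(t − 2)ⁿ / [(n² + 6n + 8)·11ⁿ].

Ratio test: |a_{n+1}/a_n| = [(n² + 6n + 8)/((n+1)² + 6(n+1) + 8)] · 64·9/11 → 576/11 as n → ∞.
Hence the series converges for |t − 2| < 1/(576/11) = 11/576, so the radius of convergence is 11/576.

R = 11/576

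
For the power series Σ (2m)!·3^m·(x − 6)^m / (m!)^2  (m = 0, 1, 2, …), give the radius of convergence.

The ratio of consecutive coefficients is (2m+1)·(2m+2)/(m+1)² · 3 → 12.
Thus R = 1/(12) = 1/12.

R = 1/12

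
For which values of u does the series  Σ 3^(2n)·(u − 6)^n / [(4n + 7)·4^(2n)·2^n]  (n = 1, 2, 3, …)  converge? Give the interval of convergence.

[22/9, 86/9)

Ratio test: |a_{n+1}/a_n| = [(4n + 7)/(4(n+1) + 7)] · 9/(16·2) → 9/32 as n → ∞.
The series converges when 9/32 · |u − 6| < 1, giving R = 32/9.
Check u = 86/9: comparison with the harmonic series Σ 1/n shows the series diverges.
Endpoint u = 22/9: an alternating series whose terms decrease to 0 in absolute value, so it converges by the Leibniz criterion.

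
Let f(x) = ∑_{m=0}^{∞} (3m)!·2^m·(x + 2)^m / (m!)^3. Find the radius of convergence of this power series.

Apply the ratio test: |a_{m+1}| / |a_m| = (3m+1)·(3m+2)·(3m+3)/(m+1)³ · 2, which tends to 54 as m → ∞.
Convergence for |x + 2| · 54 < 1, i.e. |x + 2| < 1/54. So R = 1/54.

R = 1/54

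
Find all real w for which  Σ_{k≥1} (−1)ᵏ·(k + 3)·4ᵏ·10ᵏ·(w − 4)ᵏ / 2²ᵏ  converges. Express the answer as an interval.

Apply the ratio test: |a_{k+1}| / |a_k| = [((k+1) + 3)/(k + 3)] · 4·10/4, which tends to 10 as k → ∞.
Hence the series converges for |w − 4| < 1/(10) = 1/10, so the radius of convergence is 1/10.
At w = 41/10: the k-th term does not approach 0; divergence by the term test.
Check w = 39/10: the k-th term does not approach 0; divergence by the term test.

(39/10, 41/10)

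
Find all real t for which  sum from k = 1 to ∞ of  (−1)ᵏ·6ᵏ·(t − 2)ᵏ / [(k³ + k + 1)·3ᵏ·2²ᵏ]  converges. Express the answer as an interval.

Ratio test: |a_{k+1}/a_k| = [(k³ + k + 1)/((k+1)³ + (k+1) + 1)] · 6/(3·4) → 1/2 as k → ∞.
Convergence for |t − 2| · 1/2 < 1, i.e. |t − 2| < 2. So R = 2.
Check t = 4: the series is dominated by a constant times Σ 1/k³, which converges (p = 3 > 1).
Check t = 0: the series is dominated by a constant times Σ 1/k³, which converges (p = 3 > 1).

[0, 4]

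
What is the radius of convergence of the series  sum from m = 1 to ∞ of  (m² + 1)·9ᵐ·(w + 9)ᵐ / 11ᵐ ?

R = 11/9

Ratio test: |a_{m+1}/a_m| = [((m+1)² + 1)/(m² + 1)] · 9/11 → 9/11 as m → ∞.
Hence the series converges for |w + 9| < 1/(9/11) = 11/9, so the radius of convergence is 11/9.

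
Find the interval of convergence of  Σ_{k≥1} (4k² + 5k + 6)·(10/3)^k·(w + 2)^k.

(-23/10, -17/10)

Ratio test: |a_{k+1}/a_k| = [(4(k+1)² + 5(k+1) + 6)/(4k² + 5k + 6)] · 10/3 → 10/3 as k → ∞.
Hence the series converges for |w + 2| < 1/(10/3) = 3/10, so the radius of convergence is 3/10.
Check w = -17/10: the k-th term does not approach 0; divergence by the term test.
At w = -23/10: the terms have absolute value of order k², which does not tend to 0, so the series diverges by the divergence test.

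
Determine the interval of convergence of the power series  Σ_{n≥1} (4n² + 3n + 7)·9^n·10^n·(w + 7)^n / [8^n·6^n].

The ratio of consecutive coefficients is [(4(n+1)² + 3(n+1) + 7)/(4n² + 3n + 7)] · 9·10/(8·6) → 15/8.
Thus R = 1/(15/8) = 8/15.
When w = -97/15, the n-th term does not approach 0; divergence by the term test.
Check w = -113/15: the terms have absolute value of order n², which does not tend to 0, so the series diverges by the divergence test.

(-113/15, -97/15)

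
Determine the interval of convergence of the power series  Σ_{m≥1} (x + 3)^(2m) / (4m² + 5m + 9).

Apply the ratio test: |a_{m+1}| / |a_m| = (4m² + 5m + 9)/(4(m+1)² + 5(m+1) + 9), which tends to 1 as m → ∞.
Successive powers of (x + 3) differ by 2, so the series converges when |x + 3|² · 1 < 1, i.e. |x + 3| < √(1) = 1. So R = 1.
Check x = -2: the series is dominated by a constant times Σ 1/m², which converges (p = 2 > 1).
When x = -4, the series is dominated by a constant times Σ 1/m², which converges (p = 2 > 1).

[-4, -2]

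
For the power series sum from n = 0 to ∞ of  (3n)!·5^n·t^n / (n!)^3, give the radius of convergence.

By the ratio test, |a_{n+1}/a_n| = (3n+1)·(3n+2)·(3n+3)/(n+1)³ · 5 → 135.
The series converges when 135 · |t| < 1, giving R = 1/135.

R = 1/135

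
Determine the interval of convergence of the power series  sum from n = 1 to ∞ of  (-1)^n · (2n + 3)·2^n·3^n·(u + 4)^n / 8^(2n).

The ratio of consecutive coefficients is [(2(n+1) + 3)/(2n + 3)] · 2·3/64 → 3/32.
Hence the series converges for |u + 4| < 1/(3/32) = 32/3, so the radius of convergence is 32/3.
Endpoint u = 20/3: the terms have absolute value of order n, which does not tend to 0, so the series diverges by the divergence test.
Check u = -44/3: the n-th term does not approach 0; divergence by the term test.

(-44/3, 20/3)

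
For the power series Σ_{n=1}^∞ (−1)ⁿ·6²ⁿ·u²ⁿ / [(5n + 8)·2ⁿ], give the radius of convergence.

R = √2/6

Apply the ratio test: |a_{n+1}| / |a_n| = [(5n + 8)/(5(n+1) + 8)] · 36/2, which tends to 18 as n → ∞.
Successive powers of u differ by 2, so the series converges when |u|² · 18 < 1, i.e. |u| < √(1/18). So R = √2/6.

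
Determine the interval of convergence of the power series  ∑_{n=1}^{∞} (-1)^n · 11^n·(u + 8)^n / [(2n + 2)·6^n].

Apply the ratio test: |a_{n+1}| / |a_n| = [(2n + 2)/(2(n+1) + 2)] · 11/6, which tends to 11/6 as n → ∞.
Thus R = 1/(11/6) = 6/11.
Endpoint u = -82/11: the terms alternate in sign and decrease monotonically to 0 in absolute value (size ~ c/n), so the alternating series test gives convergence.
Endpoint u = -94/11: comparison with the harmonic series Σ 1/n shows the series diverges.

(-94/11, -82/11]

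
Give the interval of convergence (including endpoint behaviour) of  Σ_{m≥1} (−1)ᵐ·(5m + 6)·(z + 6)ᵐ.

Ratio test: |a_{m+1}/a_m| = (5(m+1) + 6)/(5m + 6) → 1 as m → ∞.
Convergence for |z + 6| < 1, so R = 1.
At z = -5: the terms have absolute value of order m, which does not tend to 0, so the series diverges by the divergence test.
When z = -7, the terms do not tend to 0, so the series diverges.

(-7, -5)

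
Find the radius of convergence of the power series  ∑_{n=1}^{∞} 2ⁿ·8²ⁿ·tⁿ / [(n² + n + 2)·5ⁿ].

R = 5/128

By the ratio test, |a_{n+1}/a_n| = [(n² + n + 2)/((n+1)² + (n+1) + 2)] · 2·64/5 → 128/5.
Convergence for |t| · 128/5 < 1, i.e. |t| < 5/128. So R = 5/128.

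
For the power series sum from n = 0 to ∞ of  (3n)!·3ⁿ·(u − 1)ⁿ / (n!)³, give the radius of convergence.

R = 1/81

By the ratio test, |a_{n+1}/a_n| = (3n+1)·(3n+2)·(3n+3)/(n+1)³ · 3 → 81.
Hence the series converges for |u − 1| < 1/(81) = 1/81, so the radius of convergence is 1/81.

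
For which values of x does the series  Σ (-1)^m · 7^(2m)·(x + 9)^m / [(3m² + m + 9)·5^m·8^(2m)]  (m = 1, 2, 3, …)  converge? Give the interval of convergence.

[-761/49, -121/49]

The ratio of consecutive coefficients is [(3m² + m + 9)/(3(m+1)² + (m+1) + 9)] · 49/(5·64) → 49/320.
Thus R = 1/(49/320) = 320/49.
Endpoint x = -121/49: absolute convergence follows by limit comparison with Σ 1/m².
Endpoint x = -761/49: absolute convergence follows by limit comparison with Σ 1/m².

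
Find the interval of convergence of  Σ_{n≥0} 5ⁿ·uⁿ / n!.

Ratio test: |a_{n+1}/a_n| = 5 · 1/(n+1) → 0 as n → ∞.
The ratio tends to 0 regardless of u, hence R = ∞.

(−∞, ∞)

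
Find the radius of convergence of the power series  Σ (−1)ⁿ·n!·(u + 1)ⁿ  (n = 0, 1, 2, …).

The ratio of consecutive coefficients is (n+1) → ∞.
The terms grow without bound for any (u + 1) ≠ 0, so R = 0 (convergence only at u = -1).

R = 0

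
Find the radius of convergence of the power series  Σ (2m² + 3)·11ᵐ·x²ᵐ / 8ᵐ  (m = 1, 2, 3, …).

Ratio test: |a_{m+1}/a_m| = [(2(m+1)² + 3)/(2m² + 3)] · 11/8 → 11/8 as m → ∞.
Successive powers of x differ by 2, so the series converges when |x|² · 11/8 < 1, i.e. |x| < √(8/11). So R = 2√22/11.

R = 2√22/11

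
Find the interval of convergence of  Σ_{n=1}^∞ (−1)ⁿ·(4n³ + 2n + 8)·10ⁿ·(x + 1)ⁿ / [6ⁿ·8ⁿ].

(-29/5, 19/5)

The ratio of consecutive coefficients is [(4(n+1)³ + 2(n+1) + 8)/(4n³ + 2n + 8)] · 10/(6·8) → 5/24.
The series converges when 5/24 · |x + 1| < 1, giving R = 24/5.
At x = 19/5: the terms do not tend to 0, so the series diverges.
At x = -29/5: the terms have absolute value of order n³, which does not tend to 0, so the series diverges by the divergence test.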